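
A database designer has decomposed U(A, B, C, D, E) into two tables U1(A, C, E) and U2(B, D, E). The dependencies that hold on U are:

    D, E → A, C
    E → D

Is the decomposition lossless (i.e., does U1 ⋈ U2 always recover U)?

Yes

Common attributes: U1 ∩ U2 = {E}.
Closure of {E}: E → D applies, adding D; D, E → A, C applies, adding A, C. So (E)⁺ = {A, C, D, E}.
This closure contains every attribute of U1, so U1 ∩ U2 → U1. The join is lossless.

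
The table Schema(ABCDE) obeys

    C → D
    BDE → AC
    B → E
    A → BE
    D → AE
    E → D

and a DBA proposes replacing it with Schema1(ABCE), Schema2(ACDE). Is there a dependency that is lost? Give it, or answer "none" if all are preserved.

none

C → D lies within Schema2.
BDE → AC: restricted closure across fragments reaches AC.
B → E lies within Schema1.
A → BE lies within Schema1.
D → AE lies within Schema2.
E → D lies within Schema2.
Every dependency is enforceable on the fragments, so the decomposition is dependency-preserving.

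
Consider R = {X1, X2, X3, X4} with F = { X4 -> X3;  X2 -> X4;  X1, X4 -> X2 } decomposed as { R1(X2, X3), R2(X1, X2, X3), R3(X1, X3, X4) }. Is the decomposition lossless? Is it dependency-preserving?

Lossless test (chase): Rows 1 and 2 agree on X2; apply X2→X4 and equate their X4 entries. No row becomes fully distinguished — the join is lossy.
Dependency preservation: the restricted closure of {X2} across the fragments never reaches {X4}, so X2 → X4 cannot be enforced without a join — not preserved.

lossy and not dependency-preserving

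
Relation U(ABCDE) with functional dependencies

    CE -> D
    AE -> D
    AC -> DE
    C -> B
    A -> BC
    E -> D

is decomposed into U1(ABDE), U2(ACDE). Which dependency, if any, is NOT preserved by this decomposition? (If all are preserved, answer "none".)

C -> B

Check C → B: no single fragment contains all of {BC}, and the restricted closure of {C} across the fragments never reaches {B}.
CE → D is preserved.
AE → D is preserved.
AC → DE is preserved.
A → BC is preserved.
E → D is preserved.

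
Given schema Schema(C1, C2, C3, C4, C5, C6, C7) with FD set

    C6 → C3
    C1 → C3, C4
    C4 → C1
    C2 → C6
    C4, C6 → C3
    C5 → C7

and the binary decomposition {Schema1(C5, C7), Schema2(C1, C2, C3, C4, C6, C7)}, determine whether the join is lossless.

Common attributes: Schema1 ∩ Schema2 = {C7}.
No dependency enlarges {C7}, so (C7)⁺ = {C7}.
The closure contains neither all of Schema1 = {C5, C7} nor all of Schema2 = {C1, C2, C3, C4, C6, C7}, so the common attributes are not a superkey of either fragment. The join is lossy.

No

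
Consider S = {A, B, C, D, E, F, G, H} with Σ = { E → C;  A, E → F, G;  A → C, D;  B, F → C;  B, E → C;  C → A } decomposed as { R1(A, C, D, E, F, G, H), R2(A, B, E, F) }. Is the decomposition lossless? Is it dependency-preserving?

Lossless test: (A, E, F)⁺ = {A, C, D, E, F, G}, which is a superkey of neither fragment — lossy.
Dependency preservation: B, F → C; B, E → C are not contained in any single fragment, but the restricted closure of each left-hand side across the fragments still reaches the right-hand side; the remaining FDs each lie inside some fragment. All dependencies are preserved.

lossy but dependency-preserving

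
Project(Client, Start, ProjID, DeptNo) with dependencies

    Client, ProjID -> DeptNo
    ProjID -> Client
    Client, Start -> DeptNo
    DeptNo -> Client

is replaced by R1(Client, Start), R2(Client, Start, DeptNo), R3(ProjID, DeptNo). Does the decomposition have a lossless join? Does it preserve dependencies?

Lossless test (chase): Rows 1 and 2 agree on Client, Start; apply Client, Start→DeptNo and equate their DeptNo entries. Rows 1 and 3 agree on DeptNo; apply DeptNo→Client and equate their Client entries. No row becomes fully distinguished — the join is lossy.
Dependency preservation: Client, ProjID → DeptNo; ProjID → Client are not contained in any single fragment, but the restricted closure of each left-hand side across the fragments still reaches the right-hand side; the remaining FDs each lie inside some fragment. All dependencies are preserved.

lossy but dependency-preserving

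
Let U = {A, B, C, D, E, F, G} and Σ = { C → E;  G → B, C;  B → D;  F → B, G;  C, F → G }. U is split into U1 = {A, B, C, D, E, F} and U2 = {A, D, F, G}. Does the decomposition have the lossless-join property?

Yes

Common attributes: U1 ∩ U2 = {A, D, F}.
Closure of {A, D, F}: F → B, G applies, adding B, G; G → B, C applies, adding C; C → E applies, adding E. So (A, D, F)⁺ = {A, B, C, D, E, F, G}.
This closure contains every attribute of U1, so U1 ∩ U2 → U1. The join is lossless.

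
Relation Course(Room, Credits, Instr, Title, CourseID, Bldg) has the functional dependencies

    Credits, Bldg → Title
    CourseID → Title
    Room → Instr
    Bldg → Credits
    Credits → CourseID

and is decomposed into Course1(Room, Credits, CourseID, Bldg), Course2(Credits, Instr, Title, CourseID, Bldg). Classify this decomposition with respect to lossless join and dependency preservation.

Lossless test: (Credits, CourseID, Bldg)⁺ = {Credits, Title, CourseID, Bldg}, which is a superkey of neither fragment — lossy.
Dependency preservation: the restricted closure of {Room} across the fragments never reaches {Instr}, so Room → Instr cannot be enforced without a join — not preserved.

lossy and not dependency-preserving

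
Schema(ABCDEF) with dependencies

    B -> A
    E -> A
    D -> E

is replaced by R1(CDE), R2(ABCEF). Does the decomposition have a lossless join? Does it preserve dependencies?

lossy but dependency-preserving

Lossless test: (CE)⁺ = {ACE}, which is a superkey of neither fragment — lossy.
Dependency preservation: every FD's attributes lie within a single fragment, so each can be enforced locally — preserved.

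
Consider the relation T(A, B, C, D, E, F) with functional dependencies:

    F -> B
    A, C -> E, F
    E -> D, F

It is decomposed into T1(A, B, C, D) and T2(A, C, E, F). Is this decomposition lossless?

Yes

Common attributes: T1 ∩ T2 = {A, C}.
Closure of {A, C}: A, C → E, F applies, adding E, F; E → D, F applies, adding D; F → B applies, adding B. So (A, C)⁺ = {A, B, C, D, E, F}.
This closure contains every attribute of T1, so T1 ∩ T2 → T1. The join is lossless.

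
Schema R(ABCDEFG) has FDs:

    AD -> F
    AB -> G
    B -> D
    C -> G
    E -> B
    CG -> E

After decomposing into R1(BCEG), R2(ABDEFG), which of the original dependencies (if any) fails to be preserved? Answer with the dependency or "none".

none

AD → F lies within R2.
AB → G lies within R2.
B → D lies within R2.
C → G lies within R1.
E → B lies within R1.
CG → E lies within R1.
Every dependency is enforceable on the fragments, so the decomposition is dependency-preserving.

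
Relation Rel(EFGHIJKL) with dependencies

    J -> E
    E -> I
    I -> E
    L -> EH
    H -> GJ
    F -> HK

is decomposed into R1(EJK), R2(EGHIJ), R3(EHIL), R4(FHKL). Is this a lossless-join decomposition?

Yes

Chase test. Columns are EFGHIJKL; row i has aⱼ where attribute j ∈ Ri, else bᵢⱼ.
Initial tableau (one row per fragment):
  row 1: a1 b12 b13 b14 b15 a6 a7 b18
  row 2: a1 b22 a3 a4 a5 a6 b27 b28
  row 3: a1 b32 b33 a4 a5 b36 b37 a8
  row 4: b41 a2 b43 a4 b45 b46 a7 a8
Rows 1 and 2 agree on E; apply E→I and equate their I entries.
Rows 3 and 4 agree on L; apply L→EH and equate their EH entries.
Rows 2 and 3 agree on H; apply H→GJ and equate their GJ entries.
Rows 2 and 4 agree on H; apply H→GJ and equate their GJ entries.
Rows 1 and 4 agree on E; apply E→I and equate their I entries.
Row 4 is now all distinguished symbols — the join is lossless.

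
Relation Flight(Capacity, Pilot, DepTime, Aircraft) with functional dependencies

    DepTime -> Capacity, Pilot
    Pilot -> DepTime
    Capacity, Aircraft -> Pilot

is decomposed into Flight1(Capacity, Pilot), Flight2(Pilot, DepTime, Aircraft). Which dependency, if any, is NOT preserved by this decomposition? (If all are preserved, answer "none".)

Capacity, Aircraft -> Pilot

Check Capacity, Aircraft → Pilot: no single fragment contains all of {Capacity, Pilot, Aircraft}, and the restricted closure of {Capacity, Aircraft} across the fragments never reaches {Pilot}.
DepTime → Capacity, Pilot is preserved.
Pilot → DepTime is preserved.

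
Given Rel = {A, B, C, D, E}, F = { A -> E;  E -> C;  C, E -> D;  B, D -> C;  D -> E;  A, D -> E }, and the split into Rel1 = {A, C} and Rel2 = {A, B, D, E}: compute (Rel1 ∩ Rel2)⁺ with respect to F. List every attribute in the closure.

A, C, D, E

Rel1 ∩ Rel2 = {A}.
A → E applies, adding E
E → C applies, adding C
C, E → D applies, adding D
Closure: {A, C, D, E}.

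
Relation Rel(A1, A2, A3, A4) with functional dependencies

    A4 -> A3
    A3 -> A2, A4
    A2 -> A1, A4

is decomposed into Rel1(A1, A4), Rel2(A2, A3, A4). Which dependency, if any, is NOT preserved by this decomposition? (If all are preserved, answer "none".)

none

A4 → A3 lies within Rel2.
A3 → A2, A4 lies within Rel2.
A2 → A1, A4: restricted closure across fragments reaches A1, A4.
Every dependency is enforceable on the fragments, so the decomposition is dependency-preserving.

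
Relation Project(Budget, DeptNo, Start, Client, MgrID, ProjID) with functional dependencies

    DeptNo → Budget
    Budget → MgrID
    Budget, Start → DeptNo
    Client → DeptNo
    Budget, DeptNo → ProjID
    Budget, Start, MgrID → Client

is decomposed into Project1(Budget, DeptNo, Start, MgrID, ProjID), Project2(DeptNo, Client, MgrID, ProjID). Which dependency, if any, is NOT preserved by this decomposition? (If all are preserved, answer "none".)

Check Budget, Start, MgrID → Client: no single fragment contains all of {Budget, Start, Client, MgrID}, and the restricted closure of {Budget, Start, MgrID} across the fragments never reaches {Client}.
DeptNo → Budget is preserved.
Budget → MgrID is preserved.
Budget, Start → DeptNo is preserved.
Client → DeptNo is preserved.
Budget, DeptNo → ProjID is preserved.

Budget, Start, MgrID → Client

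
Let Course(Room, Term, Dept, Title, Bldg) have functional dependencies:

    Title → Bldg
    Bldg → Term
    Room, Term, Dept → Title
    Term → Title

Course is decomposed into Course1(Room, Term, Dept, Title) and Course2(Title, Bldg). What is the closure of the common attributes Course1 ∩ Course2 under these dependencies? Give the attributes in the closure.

Course1 ∩ Course2 = {Title}.
Title → Bldg applies, adding Bldg
Bldg → Term applies, adding Term
Closure: {Term, Title, Bldg}.

Term, Title, Bldg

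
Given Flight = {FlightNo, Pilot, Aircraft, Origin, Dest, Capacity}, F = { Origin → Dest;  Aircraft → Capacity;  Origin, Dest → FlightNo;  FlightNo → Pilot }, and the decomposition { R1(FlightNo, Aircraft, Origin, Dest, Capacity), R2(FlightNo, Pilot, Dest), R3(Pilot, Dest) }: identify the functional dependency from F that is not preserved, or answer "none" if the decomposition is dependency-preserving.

Origin → Dest lies within R1.
Aircraft → Capacity lies within R1.
Origin, Dest → FlightNo lies within R1.
FlightNo → Pilot lies within R2.
Every dependency is enforceable on the fragments, so the decomposition is dependency-preserving.

none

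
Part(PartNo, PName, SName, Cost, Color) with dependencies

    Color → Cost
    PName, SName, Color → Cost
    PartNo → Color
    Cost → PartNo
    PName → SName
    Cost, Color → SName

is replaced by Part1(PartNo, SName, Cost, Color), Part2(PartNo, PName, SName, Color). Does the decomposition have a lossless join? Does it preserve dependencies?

Lossless test: (PartNo, SName, Color)⁺ = {PartNo, SName, Cost, Color}, which contains all of one fragment — lossless.
Dependency preservation: PName, SName, Color → Cost is not contained in any single fragment, but the restricted closure of its left-hand side across the fragments still reaches the right-hand side; the remaining FDs each lie inside some fragment. All dependencies are preserved.

lossless and dependency-preserving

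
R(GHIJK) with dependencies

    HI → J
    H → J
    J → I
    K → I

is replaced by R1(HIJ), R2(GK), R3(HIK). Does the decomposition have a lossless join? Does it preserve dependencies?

lossy but dependency-preserving

Lossless test (chase): Rows 1 and 3 agree on HI; apply HI→J and equate their J entries. Rows 2 and 3 agree on K; apply K→I and equate their I entries. No row becomes fully distinguished — the join is lossy.
Dependency preservation: every FD's attributes lie within a single fragment, so each can be enforced locally — preserved.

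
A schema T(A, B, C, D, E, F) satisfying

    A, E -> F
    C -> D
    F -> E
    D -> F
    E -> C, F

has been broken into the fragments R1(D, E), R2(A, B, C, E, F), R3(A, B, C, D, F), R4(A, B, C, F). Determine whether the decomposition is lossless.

Yes

Chase test. Columns are A, B, C, D, E, F; row i has aⱼ where attribute j ∈ Ri, else bᵢⱼ.
Initial tableau (one row per fragment):
  row 1: b11 b12 b13 a4 a5 b16
  row 2: a1 a2 a3 b24 a5 a6
  row 3: a1 a2 a3 a4 b35 a6
  row 4: a1 a2 a3 b44 b45 a6
Rows 2 and 3 agree on C; apply C→D and equate their D entries.
Rows 2 and 4 agree on C; apply C→D and equate their D entries.
Rows 2 and 3 agree on F; apply F→E and equate their E entries.
Rows 2 and 4 agree on F; apply F→E and equate their E entries.
Rows 1 and 2 agree on D; apply D→F and equate their F entries.
Rows 1 and 2 agree on E; apply E→C, F and equate their C, F entries.
Row 2 is now all distinguished symbols — the join is lossless.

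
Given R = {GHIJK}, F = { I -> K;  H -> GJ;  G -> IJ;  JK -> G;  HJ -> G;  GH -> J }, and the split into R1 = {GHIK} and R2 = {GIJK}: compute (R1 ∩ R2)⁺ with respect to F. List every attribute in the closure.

GIJK

R1 ∩ R2 = {GIK}.
G → IJ applies, adding J
Closure: {GIJK}.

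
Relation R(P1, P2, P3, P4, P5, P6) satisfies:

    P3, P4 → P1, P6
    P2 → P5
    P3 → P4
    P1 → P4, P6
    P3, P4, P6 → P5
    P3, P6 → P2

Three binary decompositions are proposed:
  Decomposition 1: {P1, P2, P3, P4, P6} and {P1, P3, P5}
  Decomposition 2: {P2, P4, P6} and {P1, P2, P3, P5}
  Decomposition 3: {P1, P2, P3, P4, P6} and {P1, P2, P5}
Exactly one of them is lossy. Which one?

Decomposition 1: common = {P1, P3}, closure = {P1, P2, P3, P4, P5, P6} → lossless.
Decomposition 2: common = {P2}, closure = {P2, P5} → lossy.
Decomposition 3: common = {P1, P2}, closure = {P1, P2, P4, P5, P6} → lossless.

Decomposition 2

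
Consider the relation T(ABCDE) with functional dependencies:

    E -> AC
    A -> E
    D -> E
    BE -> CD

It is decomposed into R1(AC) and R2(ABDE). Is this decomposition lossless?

Common attributes: R1 ∩ R2 = {A}.
Closure of {A}: A → E applies, adding E; E → AC applies, adding C. So (A)⁺ = {ACE}.
This closure contains every attribute of R1, so R1 ∩ R2 → R1. The join is lossless.

Yes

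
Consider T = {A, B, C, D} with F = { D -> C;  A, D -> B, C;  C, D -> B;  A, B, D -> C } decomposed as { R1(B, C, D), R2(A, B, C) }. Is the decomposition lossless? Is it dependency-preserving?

Lossless test: (B, C)⁺ = {B, C}, which is a superkey of neither fragment — lossy.
Dependency preservation: A, D → B, C; A, B, D → C are not contained in any single fragment, but the restricted closure of each left-hand side across the fragments still reaches the right-hand side; the remaining FDs each lie inside some fragment. All dependencies are preserved.

lossy but dependency-preserving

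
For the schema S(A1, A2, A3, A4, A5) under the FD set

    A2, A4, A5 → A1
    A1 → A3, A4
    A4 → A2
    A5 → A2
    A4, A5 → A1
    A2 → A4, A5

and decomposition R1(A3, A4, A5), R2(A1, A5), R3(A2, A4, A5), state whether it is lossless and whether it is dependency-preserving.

Lossless test (chase): Rows 1 and 3 agree on A4; apply A4→A2 and equate their A2 entries. Rows 1 and 2 agree on A5; apply A5→A2 and equate their A2 entries. Rows 1 and 3 agree on A4, A5; apply A4, A5→A1 and equate their A1 entries. Rows 1 and 2 agree on A2; apply A2→A4, A5 and equate their A4, A5 entries. Rows 1 and 2 agree on A2, A4, A5; apply A2, A4, A5→A1 and equate their A1 entries. Rows 1 and 2 agree on A1; apply A1→A3, A4 and equate their A3, A4 entries. Rows 1 and 3 agree on A1; apply A1→A3, A4 and equate their A3, A4 entries. Row 1 is now all distinguished symbols — the join is lossless.
Dependency preservation: A2, A4, A5 → A1; A1 → A3, A4; A4, A5 → A1 are not contained in any single fragment, but the restricted closure of each left-hand side across the fragments still reaches the right-hand side; the remaining FDs each lie inside some fragment. All dependencies are preserved.

lossless and dependency-preserving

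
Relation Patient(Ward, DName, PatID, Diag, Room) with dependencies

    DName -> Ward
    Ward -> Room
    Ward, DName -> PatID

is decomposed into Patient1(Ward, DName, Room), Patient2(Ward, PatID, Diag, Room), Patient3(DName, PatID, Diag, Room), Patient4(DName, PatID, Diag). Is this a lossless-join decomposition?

Chase test. Columns are Ward, DName, PatID, Diag, Room; row i has aⱼ where attribute j ∈ Patienti, else bᵢⱼ.
Initial tableau (one row per fragment):
  row 1: a1 a2 b13 b14 a5
  row 2: a1 b22 a3 a4 a5
  row 3: b31 a2 a3 a4 a5
  row 4: b41 a2 a3 a4 b45
Rows 1 and 3 agree on DName; apply DName→Ward and equate their Ward entries.
Rows 1 and 4 agree on DName; apply DName→Ward and equate their Ward entries.
Rows 1 and 4 agree on Ward; apply Ward→Room and equate their Room entries.
Rows 1 and 3 agree on Ward, DName; apply Ward, DName→PatID and equate their PatID entries.
Row 3 is now all distinguished symbols — the join is lossless.

Yes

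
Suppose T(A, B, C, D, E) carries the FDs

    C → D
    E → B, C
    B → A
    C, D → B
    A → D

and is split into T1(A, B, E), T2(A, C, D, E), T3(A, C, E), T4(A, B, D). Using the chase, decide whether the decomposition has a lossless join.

Chase test. Columns are A, B, C, D, E; row i has aⱼ where attribute j ∈ Ti, else bᵢⱼ.
Initial tableau (one row per fragment):
  row 1: a1 a2 b13 b14 a5
  row 2: a1 b22 a3 a4 a5
  row 3: a1 b32 a3 b34 a5
  row 4: a1 a2 b43 a4 b45
Rows 2 and 3 agree on C; apply C→D and equate their D entries.
Rows 1 and 2 agree on E; apply E→B, C and equate their B, C entries.
Rows 1 and 3 agree on E; apply E→B, C and equate their B, C entries.
Rows 1 and 2 agree on A; apply A→D and equate their D entries.
Row 1 is now all distinguished symbols — the join is lossless.

Yes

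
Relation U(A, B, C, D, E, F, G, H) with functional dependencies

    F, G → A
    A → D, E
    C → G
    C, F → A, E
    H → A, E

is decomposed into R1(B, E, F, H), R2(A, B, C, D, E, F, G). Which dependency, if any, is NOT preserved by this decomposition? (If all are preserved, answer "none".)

Check H → A, E: no single fragment contains all of {A, E, H}, and the restricted closure of {H} across the fragments never reaches {A, E}.
F, G → A is preserved.
A → D, E is preserved.
C → G is preserved.
C, F → A, E is preserved.

H → A, E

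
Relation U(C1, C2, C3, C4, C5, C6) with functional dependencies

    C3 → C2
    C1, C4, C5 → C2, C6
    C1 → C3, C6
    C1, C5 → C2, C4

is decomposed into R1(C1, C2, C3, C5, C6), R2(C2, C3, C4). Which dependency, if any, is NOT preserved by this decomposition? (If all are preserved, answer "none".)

Check C1, C5 → C2, C4: no single fragment contains all of {C1, C2, C4, C5}, and the restricted closure of {C1, C5} across the fragments never reaches {C2, C4}.
C3 → C2 is preserved.
C1, C4, C5 → C2, C6 is preserved.
C1 → C3, C6 is preserved.

C1, C5 → C2, C4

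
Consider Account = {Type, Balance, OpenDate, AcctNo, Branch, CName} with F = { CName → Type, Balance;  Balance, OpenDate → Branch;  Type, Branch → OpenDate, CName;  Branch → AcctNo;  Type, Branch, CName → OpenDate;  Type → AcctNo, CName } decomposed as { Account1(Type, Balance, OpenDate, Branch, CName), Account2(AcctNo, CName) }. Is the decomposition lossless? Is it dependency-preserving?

lossless but not dependency-preserving

Lossless test: (CName)⁺ = {Type, Balance, AcctNo, CName}, which contains all of one fragment — lossless.
Dependency preservation: the restricted closure of {Branch} across the fragments never reaches {AcctNo}, so Branch → AcctNo cannot be enforced without a join — not preserved.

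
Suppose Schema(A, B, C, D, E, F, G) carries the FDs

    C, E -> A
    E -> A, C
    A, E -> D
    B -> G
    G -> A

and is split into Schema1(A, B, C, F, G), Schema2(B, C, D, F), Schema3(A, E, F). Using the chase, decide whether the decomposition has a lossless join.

No

Chase test. Columns are A, B, C, D, E, F, G; row i has aⱼ where attribute j ∈ Schemai, else bᵢⱼ.
Initial tableau (one row per fragment):
  row 1: a1 a2 a3 b14 b15 a6 a7
  row 2: b21 a2 a3 a4 b25 a6 b27
  row 3: a1 b32 b33 b34 a5 a6 b37
Rows 1 and 2 agree on B; apply B→G and equate their G entries.
Rows 1 and 2 agree on G; apply G→A and equate their A entries.
No row becomes fully distinguished — the join is lossy.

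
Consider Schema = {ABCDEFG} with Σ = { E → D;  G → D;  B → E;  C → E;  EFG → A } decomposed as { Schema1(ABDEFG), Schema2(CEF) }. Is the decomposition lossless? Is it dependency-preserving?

lossy but dependency-preserving

Lossless test: (EF)⁺ = {DEF}, which is a superkey of neither fragment — lossy.
Dependency preservation: every FD's attributes lie within a single fragment, so each can be enforced locally — preserved.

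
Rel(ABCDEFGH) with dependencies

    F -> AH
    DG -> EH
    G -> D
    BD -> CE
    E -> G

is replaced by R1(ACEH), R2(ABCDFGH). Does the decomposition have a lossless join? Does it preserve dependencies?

Lossless test: (ACH)⁺ = {ACH}, which is a superkey of neither fragment — lossy.
Dependency preservation: the restricted closure of {DG} across the fragments never reaches {EH}, so DG → EH cannot be enforced without a join — not preserved.

lossy and not dependency-preserving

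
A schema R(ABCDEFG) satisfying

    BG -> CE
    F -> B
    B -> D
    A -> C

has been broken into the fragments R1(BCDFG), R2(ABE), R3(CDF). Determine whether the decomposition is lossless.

Chase test. Columns are ABCDEFG; row i has aⱼ where attribute j ∈ Ri, else bᵢⱼ.
Initial tableau (one row per fragment):
  row 1: b11 a2 a3 a4 b15 a6 a7
  row 2: a1 a2 b23 b24 a5 b26 b27
  row 3: b31 b32 a3 a4 b35 a6 b37
Rows 1 and 3 agree on F; apply F→B and equate their B entries.
Rows 1 and 2 agree on B; apply B→D and equate their D entries.
No row becomes fully distinguished — the join is lossy.

No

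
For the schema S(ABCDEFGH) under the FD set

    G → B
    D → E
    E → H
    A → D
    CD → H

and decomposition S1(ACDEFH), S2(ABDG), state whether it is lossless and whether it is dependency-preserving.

lossy but dependency-preserving

Lossless test: (AD)⁺ = {ADEH}, which is a superkey of neither fragment — lossy.
Dependency preservation: every FD's attributes lie within a single fragment, so each can be enforced locally — preserved.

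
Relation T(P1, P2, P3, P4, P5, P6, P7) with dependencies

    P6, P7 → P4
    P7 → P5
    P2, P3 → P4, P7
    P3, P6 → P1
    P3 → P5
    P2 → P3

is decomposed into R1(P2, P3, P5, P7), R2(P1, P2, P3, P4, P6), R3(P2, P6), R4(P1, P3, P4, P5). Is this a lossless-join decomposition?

Chase test. Columns are P1, P2, P3, P4, P5, P6, P7; row i has aⱼ where attribute j ∈ Ri, else bᵢⱼ.
Initial tableau (one row per fragment):
  row 1: b11 a2 a3 b14 a5 b16 a7
  row 2: a1 a2 a3 a4 b25 a6 b27
  row 3: b31 a2 b33 b34 b35 a6 b37
  row 4: a1 b42 a3 a4 a5 b46 b47
Rows 1 and 2 agree on P2, P3; apply P2, P3→P4, P7 and equate their P4, P7 entries.
Rows 1 and 2 agree on P3; apply P3→P5 and equate their P5 entries.
Rows 1 and 3 agree on P2; apply P2→P3 and equate their P3 entries.
Rows 1 and 3 agree on P2, P3; apply P2, P3→P4, P7 and equate their P4, P7 entries.
Rows 2 and 3 agree on P3, P6; apply P3, P6→P1 and equate their P1 entries.
Rows 1 and 3 agree on P3; apply P3→P5 and equate their P5 entries.
Row 2 is now all distinguished symbols — the join is lossless.

Yes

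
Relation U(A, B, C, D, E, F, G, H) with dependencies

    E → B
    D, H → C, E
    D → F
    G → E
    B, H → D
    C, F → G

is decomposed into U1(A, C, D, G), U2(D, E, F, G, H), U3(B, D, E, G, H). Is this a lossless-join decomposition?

No

Chase test. Columns are A, B, C, D, E, F, G, H; row i has aⱼ where attribute j ∈ Ui, else bᵢⱼ.
Initial tableau (one row per fragment):
  row 1: a1 b12 a3 a4 b15 b16 a7 b18
  row 2: b21 b22 b23 a4 a5 a6 a7 a8
  row 3: b31 a2 b33 a4 a5 b36 a7 a8
Rows 2 and 3 agree on E; apply E→B and equate their B entries.
Rows 2 and 3 agree on D, H; apply D, H→C, E and equate their C, E entries.
Rows 1 and 2 agree on D; apply D→F and equate their F entries.
Rows 1 and 3 agree on D; apply D→F and equate their F entries.
Rows 1 and 2 agree on G; apply G→E and equate their E entries.
Rows 1 and 2 agree on E; apply E→B and equate their B entries.
No row becomes fully distinguished — the join is lossy.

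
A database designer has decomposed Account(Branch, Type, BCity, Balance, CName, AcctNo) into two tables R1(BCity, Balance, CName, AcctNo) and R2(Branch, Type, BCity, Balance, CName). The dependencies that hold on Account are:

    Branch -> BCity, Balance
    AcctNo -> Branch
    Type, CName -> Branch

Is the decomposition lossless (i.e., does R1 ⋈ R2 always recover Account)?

Common attributes: R1 ∩ R2 = {BCity, Balance, CName}.
No dependency enlarges {BCity, Balance, CName}, so (BCity, Balance, CName)⁺ = {BCity, Balance, CName}.
The closure contains neither all of R1 = {BCity, Balance, CName, AcctNo} nor all of R2 = {Branch, Type, BCity, Balance, CName}, so the common attributes are not a superkey of either fragment. The join is lossy.

No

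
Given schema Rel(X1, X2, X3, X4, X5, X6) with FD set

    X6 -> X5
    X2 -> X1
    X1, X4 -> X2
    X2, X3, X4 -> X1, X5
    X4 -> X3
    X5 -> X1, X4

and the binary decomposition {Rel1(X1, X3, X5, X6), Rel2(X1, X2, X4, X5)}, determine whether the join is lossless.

Common attributes: Rel1 ∩ Rel2 = {X1, X5}.
Closure of {X1, X5}: X5 → X1, X4 applies, adding X4; X1, X4 → X2 applies, adding X2; X4 → X3 applies, adding X3. So (X1, X5)⁺ = {X1, X2, X3, X4, X5}.
This closure contains every attribute of Rel2, so Rel1 ∩ Rel2 → Rel2. The join is lossless.

Yes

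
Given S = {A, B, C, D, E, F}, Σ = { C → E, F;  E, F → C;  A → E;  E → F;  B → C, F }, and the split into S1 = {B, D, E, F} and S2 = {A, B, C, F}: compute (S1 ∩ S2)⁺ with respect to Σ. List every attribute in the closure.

S1 ∩ S2 = {B, F}.
B → C, F applies, adding C
C → E, F applies, adding E
Closure: {B, C, E, F}.

B, C, E, F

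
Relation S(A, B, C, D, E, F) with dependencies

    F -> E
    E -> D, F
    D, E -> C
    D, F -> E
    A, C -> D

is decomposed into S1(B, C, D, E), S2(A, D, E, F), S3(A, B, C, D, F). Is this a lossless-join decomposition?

Chase test. Columns are A, B, C, D, E, F; row i has aⱼ where attribute j ∈ Si, else bᵢⱼ.
Initial tableau (one row per fragment):
  row 1: b11 a2 a3 a4 a5 b16
  row 2: a1 b22 b23 a4 a5 a6
  row 3: a1 a2 a3 a4 b35 a6
Rows 2 and 3 agree on F; apply F→E and equate their E entries.
Rows 1 and 2 agree on E; apply E→D, F and equate their D, F entries.
Rows 1 and 2 agree on D, E; apply D, E→C and equate their C entries.
Row 3 is now all distinguished symbols — the join is lossless.

Yes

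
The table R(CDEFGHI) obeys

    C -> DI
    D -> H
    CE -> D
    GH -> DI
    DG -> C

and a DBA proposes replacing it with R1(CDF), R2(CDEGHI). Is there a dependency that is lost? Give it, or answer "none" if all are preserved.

C → DI lies within R2.
D → H lies within R2.
CE → D lies within R2.
GH → DI lies within R2.
DG → C lies within R2.
Every dependency is enforceable on the fragments, so the decomposition is dependency-preserving.

none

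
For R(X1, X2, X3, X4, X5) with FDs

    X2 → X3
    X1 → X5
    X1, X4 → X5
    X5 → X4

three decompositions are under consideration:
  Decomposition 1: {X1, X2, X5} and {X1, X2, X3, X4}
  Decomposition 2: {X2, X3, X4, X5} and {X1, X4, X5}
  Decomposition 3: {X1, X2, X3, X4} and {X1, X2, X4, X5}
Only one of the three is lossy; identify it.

Decomposition 1: common = {X1, X2}, closure = {X1, X2, X3, X4, X5} → lossless.
Decomposition 2: common = {X4, X5}, closure = {X4, X5} → lossy.
Decomposition 3: common = {X1, X2, X4}, closure = {X1, X2, X3, X4, X5} → lossless.

Decomposition 2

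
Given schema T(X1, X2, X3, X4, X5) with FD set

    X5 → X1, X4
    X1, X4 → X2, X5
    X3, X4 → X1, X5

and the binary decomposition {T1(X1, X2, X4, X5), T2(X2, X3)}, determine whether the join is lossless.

Common attributes: T1 ∩ T2 = {X2}.
No dependency enlarges {X2}, so (X2)⁺ = {X2}.
The closure contains neither all of T1 = {X1, X2, X4, X5} nor all of T2 = {X2, X3}, so the common attributes are not a superkey of either fragment. The join is lossy.

No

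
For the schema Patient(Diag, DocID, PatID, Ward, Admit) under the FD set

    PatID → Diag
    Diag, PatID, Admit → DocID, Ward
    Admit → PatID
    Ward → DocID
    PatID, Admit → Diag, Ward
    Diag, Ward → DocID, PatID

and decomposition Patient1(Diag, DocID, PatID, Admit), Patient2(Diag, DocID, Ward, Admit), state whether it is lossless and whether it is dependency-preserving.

lossless but not dependency-preserving

Lossless test: (Diag, DocID, Admit)⁺ = {Diag, DocID, PatID, Ward, Admit}, which contains all of one fragment — lossless.
Dependency preservation: the restricted closure of {Diag, Ward} across the fragments never reaches {DocID, PatID}, so Diag, Ward → DocID, PatID cannot be enforced without a join — not preserved.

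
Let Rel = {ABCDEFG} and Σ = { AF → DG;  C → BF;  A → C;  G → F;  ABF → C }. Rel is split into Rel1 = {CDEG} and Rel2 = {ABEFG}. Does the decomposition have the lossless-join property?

No

Common attributes: Rel1 ∩ Rel2 = {EG}.
Closure of {EG}: G → F applies, adding F. So (EG)⁺ = {EFG}.
The closure contains neither all of Rel1 = {CDEG} nor all of Rel2 = {ABEFG}, so the common attributes are not a superkey of either fragment. The join is lossy.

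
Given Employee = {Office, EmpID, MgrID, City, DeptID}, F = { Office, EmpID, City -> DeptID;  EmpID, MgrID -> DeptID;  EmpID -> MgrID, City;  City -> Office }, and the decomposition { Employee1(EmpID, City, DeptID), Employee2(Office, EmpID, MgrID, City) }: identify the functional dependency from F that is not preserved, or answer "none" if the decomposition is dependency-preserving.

Office, EmpID, City → DeptID: restricted closure across fragments reaches DeptID.
EmpID, MgrID → DeptID: restricted closure across fragments reaches DeptID.
EmpID → MgrID, City lies within Employee2.
City → Office lies within Employee2.
Every dependency is enforceable on the fragments, so the decomposition is dependency-preserving.

none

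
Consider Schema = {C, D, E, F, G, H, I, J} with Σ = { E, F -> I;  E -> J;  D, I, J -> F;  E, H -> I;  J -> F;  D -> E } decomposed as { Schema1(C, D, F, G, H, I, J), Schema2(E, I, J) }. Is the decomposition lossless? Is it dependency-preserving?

lossy and not dependency-preserving

Lossless test: (I, J)⁺ = {F, I, J}, which is a superkey of neither fragment — lossy.
Dependency preservation: the restricted closure of {D} across the fragments never reaches {E}, so D → E cannot be enforced without a join — not preserved.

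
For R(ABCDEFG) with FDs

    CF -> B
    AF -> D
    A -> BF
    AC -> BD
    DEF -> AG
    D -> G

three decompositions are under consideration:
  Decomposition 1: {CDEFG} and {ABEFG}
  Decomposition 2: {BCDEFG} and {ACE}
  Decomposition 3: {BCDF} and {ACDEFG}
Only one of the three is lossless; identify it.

Decomposition 1: common = {EFG}, closure = {EFG} → lossy.
Decomposition 2: common = {CE}, closure = {CE} → lossy.
Decomposition 3: common = {CDF}, closure = {BCDFG} → lossless.

Decomposition 3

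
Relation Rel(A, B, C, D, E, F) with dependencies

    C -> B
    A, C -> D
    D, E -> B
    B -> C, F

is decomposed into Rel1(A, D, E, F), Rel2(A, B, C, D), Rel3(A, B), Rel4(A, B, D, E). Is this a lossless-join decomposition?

Yes

Chase test. Columns are A, B, C, D, E, F; row i has aⱼ where attribute j ∈ Reli, else bᵢⱼ.
Initial tableau (one row per fragment):
  row 1: a1 b12 b13 a4 a5 a6
  row 2: a1 a2 a3 a4 b25 b26
  row 3: a1 a2 b33 b34 b35 b36
  row 4: a1 a2 b43 a4 a5 b46
Rows 1 and 4 agree on D, E; apply D, E→B and equate their B entries.
Rows 1 and 2 agree on B; apply B→C, F and equate their C, F entries.
Rows 1 and 3 agree on B; apply B→C, F and equate their C, F entries.
Rows 1 and 4 agree on B; apply B→C, F and equate their C, F entries.
Rows 1 and 3 agree on A, C; apply A, C→D and equate their D entries.
Row 1 is now all distinguished symbols — the join is lossless.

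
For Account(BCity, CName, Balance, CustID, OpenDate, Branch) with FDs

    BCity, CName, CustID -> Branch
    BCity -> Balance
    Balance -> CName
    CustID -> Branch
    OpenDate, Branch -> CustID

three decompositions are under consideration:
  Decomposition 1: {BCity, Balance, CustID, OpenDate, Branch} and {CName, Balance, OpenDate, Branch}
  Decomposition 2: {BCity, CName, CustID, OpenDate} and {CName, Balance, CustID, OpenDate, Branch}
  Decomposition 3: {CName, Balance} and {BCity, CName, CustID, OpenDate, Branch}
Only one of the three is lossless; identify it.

Decomposition 1

Decomposition 1: common = {Balance, OpenDate, Branch}, closure = {CName, Balance, CustID, OpenDate, Branch} → lossless.
Decomposition 2: common = {CName, CustID, OpenDate}, closure = {CName, CustID, OpenDate, Branch} → lossy.
Decomposition 3: common = {CName}, closure = {CName} → lossy.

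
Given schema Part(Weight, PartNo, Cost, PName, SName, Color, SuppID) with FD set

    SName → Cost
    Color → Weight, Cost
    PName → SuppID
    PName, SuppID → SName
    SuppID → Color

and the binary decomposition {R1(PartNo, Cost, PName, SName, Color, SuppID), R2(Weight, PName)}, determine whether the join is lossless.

Common attributes: R1 ∩ R2 = {PName}.
Closure of {PName}: PName → SuppID applies, adding SuppID; PName, SuppID → SName applies, adding SName; SuppID → Color applies, adding Color; SName → Cost applies, adding Cost; Color → Weight, Cost applies, adding Weight. So (PName)⁺ = {Weight, Cost, PName, SName, Color, SuppID}.
This closure contains every attribute of R2, so R1 ∩ R2 → R2. The join is lossless.

Yes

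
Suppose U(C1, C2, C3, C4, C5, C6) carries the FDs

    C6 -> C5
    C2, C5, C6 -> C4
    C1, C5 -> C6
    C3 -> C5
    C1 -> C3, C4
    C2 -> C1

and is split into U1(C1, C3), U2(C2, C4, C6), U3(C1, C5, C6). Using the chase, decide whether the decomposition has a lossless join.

Chase test. Columns are C1, C2, C3, C4, C5, C6; row i has aⱼ where attribute j ∈ Ui, else bᵢⱼ.
Initial tableau (one row per fragment):
  row 1: a1 b12 a3 b14 b15 b16
  row 2: b21 a2 b23 a4 b25 a6
  row 3: a1 b32 b33 b34 a5 a6
Rows 2 and 3 agree on C6; apply C6→C5 and equate their C5 entries.
Rows 1 and 3 agree on C1; apply C1→C3, C4 and equate their C3, C4 entries.
Rows 1 and 3 agree on C3; apply C3→C5 and equate their C5 entries.
Rows 1 and 3 agree on C1, C5; apply C1, C5→C6 and equate their C6 entries.
No row becomes fully distinguished — the join is lossy.

No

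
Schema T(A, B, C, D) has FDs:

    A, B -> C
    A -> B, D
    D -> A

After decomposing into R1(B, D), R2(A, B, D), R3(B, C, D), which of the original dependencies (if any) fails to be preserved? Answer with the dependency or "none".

none

A, B → C: restricted closure across fragments reaches C.
A → B, D lies within R2.
D → A lies within R2.
Every dependency is enforceable on the fragments, so the decomposition is dependency-preserving.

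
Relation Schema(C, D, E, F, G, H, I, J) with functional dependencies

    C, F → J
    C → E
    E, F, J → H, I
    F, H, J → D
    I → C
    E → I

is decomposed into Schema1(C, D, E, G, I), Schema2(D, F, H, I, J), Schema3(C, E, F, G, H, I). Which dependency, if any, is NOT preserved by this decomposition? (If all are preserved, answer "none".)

none

C, F → J: restricted closure across fragments reaches J.
C → E lies within Schema1.
E, F, J → H, I: restricted closure across fragments reaches H, I.
F, H, J → D lies within Schema2.
I → C lies within Schema1.
E → I lies within Schema1.
Every dependency is enforceable on the fragments, so the decomposition is dependency-preserving.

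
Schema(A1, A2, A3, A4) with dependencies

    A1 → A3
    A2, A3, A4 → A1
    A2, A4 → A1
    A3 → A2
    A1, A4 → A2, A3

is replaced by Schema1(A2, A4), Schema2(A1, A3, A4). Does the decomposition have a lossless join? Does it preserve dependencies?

Lossless test: (A4)⁺ = {A4}, which is a superkey of neither fragment — lossy.
Dependency preservation: the restricted closure of {A2, A4} across the fragments never reaches {A1}, so A2, A4 → A1 cannot be enforced without a join — not preserved.

lossy and not dependency-preserving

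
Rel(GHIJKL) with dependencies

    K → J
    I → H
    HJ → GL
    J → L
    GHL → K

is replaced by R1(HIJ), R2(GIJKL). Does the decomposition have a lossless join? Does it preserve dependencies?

Lossless test: (IJ)⁺ = {GHIJKL}, which contains all of one fragment — lossless.
Dependency preservation: the restricted closure of {HJ} across the fragments never reaches {GL}, so HJ → GL cannot be enforced without a join — not preserved.

lossless but not dependency-preserving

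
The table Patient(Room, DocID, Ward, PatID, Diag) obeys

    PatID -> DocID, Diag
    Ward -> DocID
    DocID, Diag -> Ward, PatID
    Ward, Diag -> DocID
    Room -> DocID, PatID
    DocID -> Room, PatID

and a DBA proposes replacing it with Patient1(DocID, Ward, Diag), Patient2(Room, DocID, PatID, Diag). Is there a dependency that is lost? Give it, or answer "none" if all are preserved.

PatID → DocID, Diag lies within Patient2.
Ward → DocID lies within Patient1.
DocID, Diag → Ward, PatID: restricted closure across fragments reaches Ward, PatID.
Ward, Diag → DocID lies within Patient1.
Room → DocID, PatID lies within Patient2.
DocID → Room, PatID lies within Patient2.
Every dependency is enforceable on the fragments, so the decomposition is dependency-preserving.

none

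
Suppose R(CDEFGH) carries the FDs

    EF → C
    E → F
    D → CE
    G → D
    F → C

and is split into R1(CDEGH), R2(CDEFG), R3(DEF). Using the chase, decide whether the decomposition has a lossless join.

Chase test. Columns are CDEFGH; row i has aⱼ where attribute j ∈ Ri, else bᵢⱼ.
Initial tableau (one row per fragment):
  row 1: a1 a2 a3 b14 a5 a6
  row 2: a1 a2 a3 a4 a5 b26
  row 3: b31 a2 a3 a4 b35 b36
Rows 2 and 3 agree on EF; apply EF→C and equate their C entries.
Rows 1 and 2 agree on E; apply E→F and equate their F entries.
Row 1 is now all distinguished symbols — the join is lossless.

Yes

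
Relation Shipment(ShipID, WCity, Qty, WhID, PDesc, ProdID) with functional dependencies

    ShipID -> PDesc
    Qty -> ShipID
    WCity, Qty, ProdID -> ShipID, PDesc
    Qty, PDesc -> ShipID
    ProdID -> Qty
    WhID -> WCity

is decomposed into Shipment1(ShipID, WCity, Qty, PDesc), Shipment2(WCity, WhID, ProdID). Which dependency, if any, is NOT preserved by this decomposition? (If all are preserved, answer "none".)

ProdID -> Qty

Check ProdID → Qty: no single fragment contains all of {Qty, ProdID}, and the restricted closure of {ProdID} across the fragments never reaches {Qty}.
ShipID → PDesc is preserved.
Qty → ShipID is preserved.
WCity, Qty, ProdID → ShipID, PDesc is preserved.
Qty, PDesc → ShipID is preserved.
WhID → WCity is preserved.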